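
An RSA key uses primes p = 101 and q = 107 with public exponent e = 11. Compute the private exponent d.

φ(n) = (p−1)(q−1) = 100·106 = 10600.
Need d with 11·d ≡ 1 (mod 10600). Apply the extended Euclidean algorithm:
10600 = 963×11 + 7
11 = 1×7 + 4
7 = 1×4 + 3
4 = 1×3 + 1
3 = 3×1 + 0
Back-substitute:
1 = 4 − 3
1 = −7 + 2·4
1 = 2·11 − 3·7
1 = −3·10600 + 2891·11
So 11·2891 ≡ 1 (mod 10600), hence d = 2891.

2891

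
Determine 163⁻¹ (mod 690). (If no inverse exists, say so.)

127

Apply the Euclidean algorithm to 690 and 163:
690 = 4·163 + 38
163 = 4·38 + 11
38 = 3·11 + 5
11 = 2·5 + 1
5 = 5·1 + 0
The gcd is 1. Working backward:
1 = 11 − 2·5
1 = −2·38 + 7·11
1 = 7·163 − 30·38
1 = −30·690 + 127·163
So 163·127 ≡ 1 (mod 690).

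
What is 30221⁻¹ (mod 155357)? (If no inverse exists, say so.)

81588

Extended Euclidean algorithm:
155357 = 5×30221 + 4252
30221 = 7×4252 + 457
4252 = 9×457 + 139
457 = 3×139 + 40
139 = 3×40 + 19
40 = 2×19 + 2
19 = 9×2 + 1
2 = 2×1 + 0
The gcd is 1. Working backward:
1 = 19 − 9·2
1 = −9·40 + 19·19
1 = 19·139 − 66·40
1 = −66·457 + 217·139
1 = 217·4252 − 2019·457
1 = −2019·30221 + 14350·4252
1 = 14350·155357 − 73769·30221
Hence 30221⁻¹ ≡ -73769 ≡ 81588 (mod 155357).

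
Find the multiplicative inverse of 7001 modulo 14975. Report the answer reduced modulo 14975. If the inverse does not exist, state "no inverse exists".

gcd(14975, 7001) by repeated division:
14975 = 2×7001 + 973
7001 = 7×973 + 190
973 = 5×190 + 23
190 = 8×23 + 6
23 = 3×6 + 5
6 = 1×5 + 1
5 = 5×1 + 0
The gcd is 1. Working backward:
1 = 6 − 5
1 = −23 + 4·6
1 = 4·190 − 33·23
1 = −33·973 + 169·190
1 = 169·7001 − 1216·973
1 = −1216·14975 + 2601·7001
So 7001·2601 ≡ 1 (mod 14975).

2601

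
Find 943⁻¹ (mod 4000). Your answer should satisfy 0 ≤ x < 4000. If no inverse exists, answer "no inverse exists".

Extended Euclidean algorithm:
4000 = 4·943 + 228
943 = 4·228 + 31
228 = 7·31 + 11
31 = 2·11 + 9
11 = 1·9 + 2
9 = 4·2 + 1
2 = 2·1 + 0
The gcd is 1. Working backward:
1 = 9 − 4·2
1 = −4·11 + 5·9
1 = 5·31 − 14·11
1 = −14·228 + 103·31
1 = 103·943 − 426·228
1 = −426·4000 + 1807·943
So 943·1807 ≡ 1 (mod 4000).

1807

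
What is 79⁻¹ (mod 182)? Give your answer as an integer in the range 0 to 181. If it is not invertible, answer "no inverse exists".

Run Euclid on (182, 79):
182 = 2·79 + 24
79 = 3·24 + 7
24 = 3·7 + 3
7 = 2·3 + 1
3 = 3·1 + 0
The gcd is 1. Working backward:
1 = 7 − 2·3
1 = −2·24 + 7·7
1 = 7·79 − 23·24
1 = −23·182 + 53·79
So 79·53 ≡ 1 (mod 182).

53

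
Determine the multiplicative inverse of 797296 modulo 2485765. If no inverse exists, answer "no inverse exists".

gcd(2485765, 797296) by repeated division:
2485765 = 3×797296 + 93877
797296 = 8×93877 + 46280
93877 = 2×46280 + 1317
46280 = 35×1317 + 185
1317 = 7×185 + 22
185 = 8×22 + 9
22 = 2×9 + 4
9 = 2×4 + 1
4 = 4×1 + 0
The gcd is 1. Working backward:
1 = 9 − 2·4
1 = −2·22 + 5·9
1 = 5·185 − 42·22
1 = −42·1317 + 299·185
1 = 299·46280 − 10507·1317
1 = −10507·93877 + 21313·46280
1 = 21313·797296 − 181011·93877
1 = −181011·2485765 + 564346·797296
So 797296·564346 ≡ 1 (mod 2485765).

564346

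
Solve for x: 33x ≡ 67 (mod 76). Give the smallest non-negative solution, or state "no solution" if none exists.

55

First find gcd(33, 76):
76 = 2*33 + 10
33 = 3*10 + 3
10 = 3*3 + 1
3 = 3*1 + 0
gcd = 1, so a unique solution mod 76 exists.
Back-substitute for the Bézout coefficients:
1 = 10 − 3·3
1 = −3·33 + 10·10
1 = 10·76 − 23·33
So 33·(-23) ≡ 1 (mod 76), giving 33⁻¹ ≡ 53.
x ≡ 33⁻¹·67 ≡ 53·67 ≡ 55 (mod 76).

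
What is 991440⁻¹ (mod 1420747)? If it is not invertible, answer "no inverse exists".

Run Euclid on (1420747, 991440):
1420747 = 1×991440 + 429307
991440 = 2×429307 + 132826
429307 = 3×132826 + 30829
132826 = 4×30829 + 9510
30829 = 3×9510 + 2299
9510 = 4×2299 + 314
2299 = 7×314 + 101
314 = 3×101 + 11
101 = 9×11 + 2
11 = 5×2 + 1
2 = 2×1 + 0
The gcd is 1. Working backward:
1 = 11 − 5·2
1 = −5·101 + 46·11
1 = 46·314 − 143·101
1 = −143·2299 + 1047·314
1 = 1047·9510 − 4331·2299
1 = −4331·30829 + 14040·9510
1 = 14040·132826 − 60491·30829
1 = −60491·429307 + 195513·132826
1 = 195513·991440 − 451517·429307
1 = −451517·1420747 + 647030·991440
So 991440·647030 ≡ 1 (mod 1420747).

647030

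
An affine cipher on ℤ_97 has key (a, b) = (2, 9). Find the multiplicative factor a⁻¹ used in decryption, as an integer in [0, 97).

49

gcd(97, 2) by repeated division:
97 = 48*2 + 1
2 = 2*1 + 0
Since gcd(2, 97) = 1, back-substitute to write 1 as a combination:
1 = 97 − 48·2
So 2·(-48) ≡ 1 (mod 97), and -48 ≡ 49 (mod 97).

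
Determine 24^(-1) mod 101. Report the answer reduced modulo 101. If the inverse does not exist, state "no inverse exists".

Run Euclid on (101, 24):
101 = 4*24 + 5
24 = 4*5 + 4
5 = 1*4 + 1
4 = 4*1 + 0
Since gcd(24, 101) = 1, back-substitute to write 1 as a combination:
1 = 5 − 4
1 = −24 + 5·5
1 = 5·101 − 21·24
Hence 24⁻¹ ≡ -21 ≡ 80 (mod 101).

80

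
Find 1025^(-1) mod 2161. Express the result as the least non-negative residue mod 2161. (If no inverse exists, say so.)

gcd(2161, 1025) by repeated division:
2161 = 2*1025 + 111
1025 = 9*111 + 26
111 = 4*26 + 7
26 = 3*7 + 5
7 = 1*5 + 2
5 = 2*2 + 1
2 = 2*1 + 0
gcd = 1, so the inverse exists. Back-substitute:
1 = 5 − 2·2
1 = −2·7 + 3·5
1 = 3·26 − 11·7
1 = −11·111 + 47·26
1 = 47·1025 − 434·111
1 = −434·2161 + 915·1025
So 1025·915 ≡ 1 (mod 2161).

915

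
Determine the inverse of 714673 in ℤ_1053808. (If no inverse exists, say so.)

Extended Euclidean algorithm:
1053808 = 1*714673 + 339135
714673 = 2*339135 + 36403
339135 = 9*36403 + 11508
36403 = 3*11508 + 1879
11508 = 6*1879 + 234
1879 = 8*234 + 7
234 = 33*7 + 3
7 = 2*3 + 1
3 = 3*1 + 0
gcd = 1, so the inverse exists. Back-substitute:
1 = 7 − 2·3
1 = −2·234 + 67·7
1 = 67·1879 − 538·234
1 = −538·11508 + 3295·1879
1 = 3295·36403 − 10423·11508
1 = −10423·339135 + 97102·36403
1 = 97102·714673 − 204627·339135
1 = −204627·1053808 + 301729·714673
So 714673·301729 ≡ 1 (mod 1053808).

301729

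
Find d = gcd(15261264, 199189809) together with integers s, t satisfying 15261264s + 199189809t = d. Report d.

9

Apply Euclid's algorithm to 199189809 and 15261264:
199189809 = 13·15261264 + 793377
15261264 = 19·793377 + 187101
793377 = 4·187101 + 44973
187101 = 4·44973 + 7209
44973 = 6·7209 + 1719
7209 = 4·1719 + 333
1719 = 5·333 + 54
333 = 6·54 + 9
54 = 6·9 + 0
gcd(15261264, 199189809) = 9.
Back-substituting:
9 = 333 − 6·54
9 = −6·1719 + 31·333
9 = 31·7209 − 130·1719
9 = −130·44973 + 811·7209
9 = 811·187101 − 3374·44973
9 = −3374·793377 + 14307·187101
9 = 14307·15261264 − 275207·793377
9 = −275207·199189809 + 3591998·15261264
So 9 = (-275207)·199189809 + (3591998)·15261264.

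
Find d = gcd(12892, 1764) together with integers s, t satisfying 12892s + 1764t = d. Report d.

Apply Euclid's algorithm to 12892 and 1764:
12892 = 7×1764 + 544
1764 = 3×544 + 132
544 = 4×132 + 16
132 = 8×16 + 4
16 = 4×4 + 0
gcd(12892, 1764) = 4.
Express as a combination:
4 = 132 − 8·16
4 = −8·544 + 33·132
4 = 33·1764 − 107·544
4 = −107·12892 + 782·1764
So 4 = (-107)·12892 + (782)·1764.

4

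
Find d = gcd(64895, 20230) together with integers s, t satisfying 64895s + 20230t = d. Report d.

Apply Euclid's algorithm to 64895 and 20230:
64895 = 3*20230 + 4205
20230 = 4*4205 + 3410
4205 = 1*3410 + 795
3410 = 4*795 + 230
795 = 3*230 + 105
230 = 2*105 + 20
105 = 5*20 + 5
20 = 4*5 + 0
gcd(64895, 20230) = 5.
Working backward:
5 = 105 − 5·20
5 = −5·230 + 11·105
5 = 11·795 − 38·230
5 = −38·3410 + 163·795
5 = 163·4205 − 201·3410
5 = −201·20230 + 967·4205
5 = 967·64895 − 3102·20230
So 5 = (967)·64895 + (-3102)·20230.

5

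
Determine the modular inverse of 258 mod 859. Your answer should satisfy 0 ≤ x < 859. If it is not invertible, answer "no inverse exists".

Apply the Euclidean algorithm to 859 and 258:
859 = 3×258 + 85
258 = 3×85 + 3
85 = 28×3 + 1
3 = 3×1 + 0
Since gcd(258, 859) = 1, back-substitute to write 1 as a combination:
1 = 85 − 28·3
1 = −28·258 + 85·85
1 = 85·859 − 283·258
Hence 258⁻¹ ≡ -283 ≡ 576 (mod 859).

576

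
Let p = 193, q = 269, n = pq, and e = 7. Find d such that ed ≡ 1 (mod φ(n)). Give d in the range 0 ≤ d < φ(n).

7351

φ(n) = (p−1)(q−1) = 192·268 = 51456.
Need d with 7·d ≡ 1 (mod 51456). Apply the extended Euclidean algorithm:
51456 = 7350·7 + 6
7 = 1·6 + 1
6 = 6·1 + 0
Back-substitute:
1 = 7 − 6
1 = −51456 + 7351·7
So 7·7351 ≡ 1 (mod 51456), hence d = 7351.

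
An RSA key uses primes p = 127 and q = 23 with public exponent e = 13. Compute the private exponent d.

853

φ(n) = (p−1)(q−1) = 126·22 = 2772.
Need d with 13·d ≡ 1 (mod 2772). Apply the extended Euclidean algorithm:
2772 = 213·13 + 3
13 = 4·3 + 1
3 = 3·1 + 0
Back-substitute:
1 = 13 − 4·3
1 = −4·2772 + 853·13
So 13·853 ≡ 1 (mod 2772), hence d = 853.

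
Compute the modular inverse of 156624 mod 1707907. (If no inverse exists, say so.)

1192920

gcd(1707907, 156624) by repeated division:
1707907 = 10*156624 + 141667
156624 = 1*141667 + 14957
141667 = 9*14957 + 7054
14957 = 2*7054 + 849
7054 = 8*849 + 262
849 = 3*262 + 63
262 = 4*63 + 10
63 = 6*10 + 3
10 = 3*3 + 1
3 = 3*1 + 0
The gcd is 1. Working backward:
1 = 10 − 3·3
1 = −3·63 + 19·10
1 = 19·262 − 79·63
1 = −79·849 + 256·262
1 = 256·7054 − 2127·849
1 = −2127·14957 + 4510·7054
1 = 4510·141667 − 42717·14957
1 = −42717·156624 + 47227·141667
1 = 47227·1707907 − 514987·156624
So 156624·(-514987) ≡ 1 (mod 1707907), and -514987 ≡ 1192920 (mod 1707907).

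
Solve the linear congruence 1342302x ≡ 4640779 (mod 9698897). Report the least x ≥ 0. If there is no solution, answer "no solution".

343153

First find gcd(1342302, 9698897):
9698897 = 7·1342302 + 302783
1342302 = 4·302783 + 131170
302783 = 2·131170 + 40443
131170 = 3·40443 + 9841
40443 = 4·9841 + 1079
9841 = 9·1079 + 130
1079 = 8·130 + 39
130 = 3·39 + 13
39 = 3·13 + 0
gcd = 13 and 13 | 4640779, so solutions exist. Divide through by 13: 103254x ≡ 356983 (mod 746069).
Now find 103254⁻¹ mod 746069:
746069 = 7·103254 + 23291
103254 = 4·23291 + 10090
23291 = 2·10090 + 3111
10090 = 3·3111 + 757
3111 = 4·757 + 83
757 = 9·83 + 10
83 = 8·10 + 3
10 = 3·3 + 1
3 = 3·1 + 0
Back-substitute:
1 = 10 − 3·3
1 = −3·83 + 25·10
1 = 25·757 − 228·83
1 = −228·3111 + 937·757
1 = 937·10090 − 3039·3111
1 = −3039·23291 + 7015·10090
1 = 7015·103254 − 31099·23291
1 = −31099·746069 + 224708·103254
So 103254⁻¹ ≡ 224708 (mod 746069).
Then x ≡ 224708·356983 ≡ 343153 (mod 746069); the smallest non-negative solution is x = 343153.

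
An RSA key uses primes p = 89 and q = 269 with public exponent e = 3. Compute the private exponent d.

φ(n) = (p−1)(q−1) = 88·268 = 23584.
Need d with 3·d ≡ 1 (mod 23584). Apply the extended Euclidean algorithm:
23584 = 7861*3 + 1
3 = 3*1 + 0
Back-substitute:
1 = 23584 − 7861·3
So 3·(-7861) ≡ 1 (mod 23584), hence d ≡ -7861 ≡ 15723 (mod 23584).

15723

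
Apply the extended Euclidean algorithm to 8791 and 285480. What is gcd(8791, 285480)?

1

Apply Euclid's algorithm to 285480 and 8791:
285480 = 32·8791 + 4168
8791 = 2·4168 + 455
4168 = 9·455 + 73
455 = 6·73 + 17
73 = 4·17 + 5
17 = 3·5 + 2
5 = 2·2 + 1
2 = 2·1 + 0
gcd(8791, 285480) = 1.
Working backward:
1 = 5 − 2·2
1 = −2·17 + 7·5
1 = 7·73 − 30·17
1 = −30·455 + 187·73
1 = 187·4168 − 1713·455
1 = −1713·8791 + 3613·4168
1 = 3613·285480 − 117329·8791
So 1 = (3613)·285480 + (-117329)·8791.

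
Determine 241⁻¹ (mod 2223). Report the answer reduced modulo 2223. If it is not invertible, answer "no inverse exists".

535

Extended Euclidean algorithm:
2223 = 9*241 + 54
241 = 4*54 + 25
54 = 2*25 + 4
25 = 6*4 + 1
4 = 4*1 + 0
The gcd is 1. Working backward:
1 = 25 − 6·4
1 = −6·54 + 13·25
1 = 13·241 − 58·54
1 = −58·2223 + 535·241
So 241·535 ≡ 1 (mod 2223).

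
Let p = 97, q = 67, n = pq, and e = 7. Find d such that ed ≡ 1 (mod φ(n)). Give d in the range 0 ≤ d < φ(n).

φ(n) = (p−1)(q−1) = 96·66 = 6336.
Need d with 7·d ≡ 1 (mod 6336). Apply the extended Euclidean algorithm:
6336 = 905·7 + 1
7 = 7·1 + 0
Back-substitute:
1 = 6336 − 905·7
So 7·(-905) ≡ 1 (mod 6336), hence d ≡ -905 ≡ 5431 (mod 6336).

5431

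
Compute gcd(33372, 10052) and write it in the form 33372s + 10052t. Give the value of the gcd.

4

Repeated division:
33372 = 3×10052 + 3216
10052 = 3×3216 + 404
3216 = 7×404 + 388
404 = 1×388 + 16
388 = 24×16 + 4
16 = 4×4 + 0
gcd(33372, 10052) = 4.
Back-substituting:
4 = 388 − 24·16
4 = −24·404 + 25·388
4 = 25·3216 − 199·404
4 = −199·10052 + 622·3216
4 = 622·33372 − 2065·10052
So 4 = (622)·33372 + (-2065)·10052.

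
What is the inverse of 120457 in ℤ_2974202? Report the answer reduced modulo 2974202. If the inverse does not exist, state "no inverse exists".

324563

gcd(2974202, 120457) by repeated division:
2974202 = 24×120457 + 83234
120457 = 1×83234 + 37223
83234 = 2×37223 + 8788
37223 = 4×8788 + 2071
8788 = 4×2071 + 504
2071 = 4×504 + 55
504 = 9×55 + 9
55 = 6×9 + 1
9 = 9×1 + 0
gcd = 1, so the inverse exists. Back-substitute:
1 = 55 − 6·9
1 = −6·504 + 55·55
1 = 55·2071 − 226·504
1 = −226·8788 + 959·2071
1 = 959·37223 − 4062·8788
1 = −4062·83234 + 9083·37223
1 = 9083·120457 − 13145·83234
1 = −13145·2974202 + 324563·120457
So 120457·324563 ≡ 1 (mod 2974202).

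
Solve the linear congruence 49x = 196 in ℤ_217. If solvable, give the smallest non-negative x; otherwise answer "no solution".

4

First find gcd(49, 217):
217 = 4·49 + 21
49 = 2·21 + 7
21 = 3·7 + 0
gcd = 7 and 7 | 196, so solutions exist. Divide through by 7: 7x ≡ 28 (mod 31).
Now find 7⁻¹ mod 31:
31 = 4·7 + 3
7 = 2·3 + 1
3 = 3·1 + 0
Back-substitute:
1 = 7 − 2·3
1 = −2·31 + 9·7
So 7⁻¹ ≡ 9 (mod 31).
Then x ≡ 9·28 ≡ 4 (mod 31); the smallest non-negative solution is x = 4.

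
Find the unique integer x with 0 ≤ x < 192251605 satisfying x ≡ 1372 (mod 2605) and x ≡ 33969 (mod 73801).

92137617

Write x = 1372 + 2605·k. Then 2605·k ≡ 33969 − 1372 ≡ 32597 (mod 73801).
Need 2605⁻¹ mod 73801. Extended Euclid on (73801, 2605):
73801 = 28*2605 + 861
2605 = 3*861 + 22
861 = 39*22 + 3
22 = 7*3 + 1
3 = 3*1 + 0
Back-substitute:
1 = 22 − 7·3
1 = −7·861 + 274·22
1 = 274·2605 − 829·861
1 = −829·73801 + 23486·2605
2605⁻¹ ≡ 23486 (mod 73801), so k ≡ 23486·32597 ≡ 35369 (mod 73801).
x = 1372 + 2605·35369 = 92137617.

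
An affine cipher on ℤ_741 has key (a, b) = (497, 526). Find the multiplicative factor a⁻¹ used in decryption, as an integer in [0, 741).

659

Apply the Euclidean algorithm to 741 and 497:
741 = 1×497 + 244
497 = 2×244 + 9
244 = 27×9 + 1
9 = 9×1 + 0
The gcd is 1. Working backward:
1 = 244 − 27·9
1 = −27·497 + 55·244
1 = 55·741 − 82·497
So 497·(-82) ≡ 1 (mod 741), and -82 ≡ 659 (mod 741).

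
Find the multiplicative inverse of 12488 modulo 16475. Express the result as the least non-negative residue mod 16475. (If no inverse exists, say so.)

Run Euclid on (16475, 12488):
16475 = 1·12488 + 3987
12488 = 3·3987 + 527
3987 = 7·527 + 298
527 = 1·298 + 229
298 = 1·229 + 69
229 = 3·69 + 22
69 = 3·22 + 3
22 = 7·3 + 1
3 = 3·1 + 0
Since gcd(12488, 16475) = 1, back-substitute to write 1 as a combination:
1 = 22 − 7·3
1 = −7·69 + 22·22
1 = 22·229 − 73·69
1 = −73·298 + 95·229
1 = 95·527 − 168·298
1 = −168·3987 + 1271·527
1 = 1271·12488 − 3981·3987
1 = −3981·16475 + 5252·12488
So 12488·5252 ≡ 1 (mod 16475).

5252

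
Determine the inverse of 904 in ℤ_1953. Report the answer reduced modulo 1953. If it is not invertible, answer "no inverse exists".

862

gcd(1953, 904) by repeated division:
1953 = 2·904 + 145
904 = 6·145 + 34
145 = 4·34 + 9
34 = 3·9 + 7
9 = 1·7 + 2
7 = 3·2 + 1
2 = 2·1 + 0
gcd = 1, so the inverse exists. Back-substitute:
1 = 7 − 3·2
1 = −3·9 + 4·7
1 = 4·34 − 15·9
1 = −15·145 + 64·34
1 = 64·904 − 399·145
1 = −399·1953 + 862·904
So 904·862 ≡ 1 (mod 1953).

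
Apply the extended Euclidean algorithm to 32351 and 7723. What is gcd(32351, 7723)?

Euclidean algorithm:
32351 = 4*7723 + 1459
7723 = 5*1459 + 428
1459 = 3*428 + 175
428 = 2*175 + 78
175 = 2*78 + 19
78 = 4*19 + 2
19 = 9*2 + 1
2 = 2*1 + 0
gcd(32351, 7723) = 1.
Back-substituting:
1 = 19 − 9·2
1 = −9·78 + 37·19
1 = 37·175 − 83·78
1 = −83·428 + 203·175
1 = 203·1459 − 692·428
1 = −692·7723 + 3663·1459
1 = 3663·32351 − 15344·7723
So 1 = (3663)·32351 + (-15344)·7723.

1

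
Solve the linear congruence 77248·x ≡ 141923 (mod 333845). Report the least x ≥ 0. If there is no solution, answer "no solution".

108326

First find gcd(77248, 333845):
333845 = 4*77248 + 24853
77248 = 3*24853 + 2689
24853 = 9*2689 + 652
2689 = 4*652 + 81
652 = 8*81 + 4
81 = 20*4 + 1
4 = 4*1 + 0
gcd = 1, so a unique solution mod 333845 exists.
Back-substitute for the Bézout coefficients:
1 = 81 − 20·4
1 = −20·652 + 161·81
1 = 161·2689 − 664·652
1 = −664·24853 + 6137·2689
1 = 6137·77248 − 19075·24853
1 = −19075·333845 + 82437·77248
So 77248·(82437) ≡ 1 (mod 333845), giving 77248⁻¹ ≡ 82437.
x ≡ 77248⁻¹·141923 ≡ 82437·141923 ≡ 108326 (mod 333845).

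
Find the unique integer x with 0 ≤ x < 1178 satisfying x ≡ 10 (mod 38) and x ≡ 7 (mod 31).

162

Write x = 10 + 38·k. Then 38·k ≡ 7 − 10 ≡ 28 (mod 31).
Need 38⁻¹ mod 31. Extended Euclid on (31, 7):
31 = 4·7 + 3
7 = 2·3 + 1
3 = 3·1 + 0
Back-substitute:
1 = 7 − 2·3
1 = −2·31 + 9·7
38⁻¹ ≡ 9 (mod 31), so k ≡ 9·28 ≡ 4 (mod 31).
x = 10 + 38·4 = 162.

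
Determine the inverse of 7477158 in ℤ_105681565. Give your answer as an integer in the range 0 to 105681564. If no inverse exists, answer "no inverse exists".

Apply the Euclidean algorithm to 105681565 and 7477158:
105681565 = 14*7477158 + 1001353
7477158 = 7*1001353 + 467687
1001353 = 2*467687 + 65979
467687 = 7*65979 + 5834
65979 = 11*5834 + 1805
5834 = 3*1805 + 419
1805 = 4*419 + 129
419 = 3*129 + 32
129 = 4*32 + 1
32 = 32*1 + 0
The gcd is 1. Working backward:
1 = 129 − 4·32
1 = −4·419 + 13·129
1 = 13·1805 − 56·419
1 = −56·5834 + 181·1805
1 = 181·65979 − 2047·5834
1 = −2047·467687 + 14510·65979
1 = 14510·1001353 − 31067·467687
1 = −31067·7477158 + 231979·1001353
1 = 231979·105681565 − 3278773·7477158
Thus 7477158·(-3278773) ≡ 1 (mod 105681565); reducing, -3278773 mod 105681565 = 102402792.

102402792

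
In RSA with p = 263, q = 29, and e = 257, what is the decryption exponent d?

3825

φ(n) = (p−1)(q−1) = 262·28 = 7336.
Need d with 257·d ≡ 1 (mod 7336). Apply the extended Euclidean algorithm:
7336 = 28·257 + 140
257 = 1·140 + 117
140 = 1·117 + 23
117 = 5·23 + 2
23 = 11·2 + 1
2 = 2·1 + 0
Back-substitute:
1 = 23 − 11·2
1 = −11·117 + 56·23
1 = 56·140 − 67·117
1 = −67·257 + 123·140
1 = 123·7336 − 3511·257
So 257·(-3511) ≡ 1 (mod 7336), hence d ≡ -3511 ≡ 3825 (mod 7336).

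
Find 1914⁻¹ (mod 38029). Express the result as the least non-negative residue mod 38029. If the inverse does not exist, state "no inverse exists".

36817

Apply the Euclidean algorithm to 38029 and 1914:
38029 = 19·1914 + 1663
1914 = 1·1663 + 251
1663 = 6·251 + 157
251 = 1·157 + 94
157 = 1·94 + 63
94 = 1·63 + 31
63 = 2·31 + 1
31 = 31·1 + 0
Since gcd(1914, 38029) = 1, back-substitute to write 1 as a combination:
1 = 63 − 2·31
1 = −2·94 + 3·63
1 = 3·157 − 5·94
1 = −5·251 + 8·157
1 = 8·1663 − 53·251
1 = −53·1914 + 61·1663
1 = 61·38029 − 1212·1914
Thus 1914·(-1212) ≡ 1 (mod 38029); reducing, -1212 mod 38029 = 36817.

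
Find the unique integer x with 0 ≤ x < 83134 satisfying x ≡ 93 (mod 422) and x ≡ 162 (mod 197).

Write x = 93 + 422·k. Then 422·k ≡ 162 − 93 ≡ 69 (mod 197).
Need 422⁻¹ mod 197. Extended Euclid on (197, 28):
197 = 7×28 + 1
28 = 28×1 + 0
Back-substitute:
1 = 197 − 7·28
422⁻¹ ≡ 190 (mod 197), so k ≡ 190·69 ≡ 108 (mod 197).
x = 93 + 422·108 = 45669.

45669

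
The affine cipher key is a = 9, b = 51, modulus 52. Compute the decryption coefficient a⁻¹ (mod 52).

29

gcd(52, 9) by repeated division:
52 = 5×9 + 7
9 = 1×7 + 2
7 = 3×2 + 1
2 = 2×1 + 0
gcd = 1, so the inverse exists. Back-substitute:
1 = 7 − 3·2
1 = −3·9 + 4·7
1 = 4·52 − 23·9
Thus 9·(-23) ≡ 1 (mod 52); reducing, -23 mod 52 = 29.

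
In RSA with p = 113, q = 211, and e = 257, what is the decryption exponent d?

10433

φ(n) = (p−1)(q−1) = 112·210 = 23520.
Need d with 257·d ≡ 1 (mod 23520). Apply the extended Euclidean algorithm:
23520 = 91·257 + 133
257 = 1·133 + 124
133 = 1·124 + 9
124 = 13·9 + 7
9 = 1·7 + 2
7 = 3·2 + 1
2 = 2·1 + 0
Back-substitute:
1 = 7 − 3·2
1 = −3·9 + 4·7
1 = 4·124 − 55·9
1 = −55·133 + 59·124
1 = 59·257 − 114·133
1 = −114·23520 + 10433·257
So 257·10433 ≡ 1 (mod 23520), hence d = 10433.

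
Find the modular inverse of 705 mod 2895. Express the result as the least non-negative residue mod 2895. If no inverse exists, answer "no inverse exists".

no inverse exists

Euclidean algorithm on 2895, 705:
2895 = 4*705 + 75
705 = 9*75 + 30
75 = 2*30 + 15
30 = 2*15 + 0
gcd(705, 2895) = 15 ≠ 1, so 705 has no multiplicative inverse modulo 2895.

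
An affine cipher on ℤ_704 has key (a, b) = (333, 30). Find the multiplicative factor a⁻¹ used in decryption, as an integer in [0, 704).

gcd(704, 333) by repeated division:
704 = 2·333 + 38
333 = 8·38 + 29
38 = 1·29 + 9
29 = 3·9 + 2
9 = 4·2 + 1
2 = 2·1 + 0
The gcd is 1. Working backward:
1 = 9 − 4·2
1 = −4·29 + 13·9
1 = 13·38 − 17·29
1 = −17·333 + 149·38
1 = 149·704 − 315·333
Thus 333·(-315) ≡ 1 (mod 704); reducing, -315 mod 704 = 389.

389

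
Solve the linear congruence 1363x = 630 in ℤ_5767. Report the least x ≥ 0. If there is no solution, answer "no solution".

First find gcd(1363, 5767):
5767 = 4·1363 + 315
1363 = 4·315 + 103
315 = 3·103 + 6
103 = 17·6 + 1
6 = 6·1 + 0
gcd = 1, so a unique solution mod 5767 exists.
Back-substitute for the Bézout coefficients:
1 = 103 − 17·6
1 = −17·315 + 52·103
1 = 52·1363 − 225·315
1 = −225·5767 + 952·1363
So 1363·(952) ≡ 1 (mod 5767), giving 1363⁻¹ ≡ 952.
x ≡ 1363⁻¹·630 ≡ 952·630 ≡ 5759 (mod 5767).

5759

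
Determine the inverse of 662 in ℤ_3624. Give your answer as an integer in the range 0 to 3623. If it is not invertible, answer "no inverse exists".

Euclidean algorithm on 3624, 662:
3624 = 5*662 + 314
662 = 2*314 + 34
314 = 9*34 + 8
34 = 4*8 + 2
8 = 4*2 + 0
Since gcd = 2 > 1, 662 is not a unit mod 3624.

no inverse exists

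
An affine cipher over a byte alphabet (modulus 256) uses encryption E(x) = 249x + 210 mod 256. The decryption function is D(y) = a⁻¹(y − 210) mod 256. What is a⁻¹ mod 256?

73

Extended Euclidean algorithm:
256 = 1*249 + 7
249 = 35*7 + 4
7 = 1*4 + 3
4 = 1*3 + 1
3 = 3*1 + 0
The gcd is 1. Working backward:
1 = 4 − 3
1 = −7 + 2·4
1 = 2·249 − 71·7
1 = −71·256 + 73·249
So 249·73 ≡ 1 (mod 256).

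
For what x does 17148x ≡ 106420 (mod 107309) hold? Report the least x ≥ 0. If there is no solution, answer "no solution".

43886

First find gcd(17148, 107309):
107309 = 6·17148 + 4421
17148 = 3·4421 + 3885
4421 = 1·3885 + 536
3885 = 7·536 + 133
536 = 4·133 + 4
133 = 33·4 + 1
4 = 4·1 + 0
gcd = 1, so a unique solution mod 107309 exists.
Back-substitute for the Bézout coefficients:
1 = 133 − 33·4
1 = −33·536 + 133·133
1 = 133·3885 − 964·536
1 = −964·4421 + 1097·3885
1 = 1097·17148 − 4255·4421
1 = −4255·107309 + 26627·17148
So 17148·(26627) ≡ 1 (mod 107309), giving 17148⁻¹ ≡ 26627.
x ≡ 17148⁻¹·106420 ≡ 26627·106420 ≡ 43886 (mod 107309).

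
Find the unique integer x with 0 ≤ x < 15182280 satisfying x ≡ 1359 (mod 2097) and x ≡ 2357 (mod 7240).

Write x = 1359 + 2097·k. Then 2097·k ≡ 2357 − 1359 ≡ 998 (mod 7240).
Need 2097⁻¹ mod 7240. Extended Euclid on (7240, 2097):
7240 = 3*2097 + 949
2097 = 2*949 + 199
949 = 4*199 + 153
199 = 1*153 + 46
153 = 3*46 + 15
46 = 3*15 + 1
15 = 15*1 + 0
Back-substitute:
1 = 46 − 3·15
1 = −3·153 + 10·46
1 = 10·199 − 13·153
1 = −13·949 + 62·199
1 = 62·2097 − 137·949
1 = −137·7240 + 473·2097
2097⁻¹ ≡ 473 (mod 7240), so k ≡ 473·998 ≡ 1454 (mod 7240).
x = 1359 + 2097·1454 = 3050397.

3050397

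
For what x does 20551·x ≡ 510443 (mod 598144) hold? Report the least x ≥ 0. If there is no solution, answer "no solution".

First find gcd(20551, 598144):
598144 = 29×20551 + 2165
20551 = 9×2165 + 1066
2165 = 2×1066 + 33
1066 = 32×33 + 10
33 = 3×10 + 3
10 = 3×3 + 1
3 = 3×1 + 0
gcd = 1, so a unique solution mod 598144 exists.
Back-substitute for the Bézout coefficients:
1 = 10 − 3·3
1 = −3·33 + 10·10
1 = 10·1066 − 323·33
1 = −323·2165 + 656·1066
1 = 656·20551 − 6227·2165
1 = −6227·598144 + 181239·20551
So 20551·(181239) ≡ 1 (mod 598144), giving 20551⁻¹ ≡ 181239.
x ≡ 20551⁻¹·510443 ≡ 181239·510443 ≡ 237117 (mod 598144).

237117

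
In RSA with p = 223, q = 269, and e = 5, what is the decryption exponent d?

47597

φ(n) = (p−1)(q−1) = 222·268 = 59496.
Need d with 5·d ≡ 1 (mod 59496). Apply the extended Euclidean algorithm:
59496 = 11899·5 + 1
5 = 5·1 + 0
Back-substitute:
1 = 59496 − 11899·5
So 5·(-11899) ≡ 1 (mod 59496), hence d ≡ -11899 ≡ 47597 (mod 59496).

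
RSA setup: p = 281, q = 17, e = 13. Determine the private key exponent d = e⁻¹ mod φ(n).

2757

φ(n) = (p−1)(q−1) = 280·16 = 4480.
Need d with 13·d ≡ 1 (mod 4480). Apply the extended Euclidean algorithm:
4480 = 344×13 + 8
13 = 1×8 + 5
8 = 1×5 + 3
5 = 1×3 + 2
3 = 1×2 + 1
2 = 2×1 + 0
Back-substitute:
1 = 3 − 2
1 = −5 + 2·3
1 = 2·8 − 3·5
1 = −3·13 + 5·8
1 = 5·4480 − 1723·13
So 13·(-1723) ≡ 1 (mod 4480), hence d ≡ -1723 ≡ 2757 (mod 4480).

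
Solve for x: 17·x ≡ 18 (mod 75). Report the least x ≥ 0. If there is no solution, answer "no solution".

First find gcd(17, 75):
75 = 4*17 + 7
17 = 2*7 + 3
7 = 2*3 + 1
3 = 3*1 + 0
gcd = 1, so a unique solution mod 75 exists.
Back-substitute for the Bézout coefficients:
1 = 7 − 2·3
1 = −2·17 + 5·7
1 = 5·75 − 22·17
So 17·(-22) ≡ 1 (mod 75), giving 17⁻¹ ≡ 53.
x ≡ 17⁻¹·18 ≡ 53·18 ≡ 54 (mod 75).

54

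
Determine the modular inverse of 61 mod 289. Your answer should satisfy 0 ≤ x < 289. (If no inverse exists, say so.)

199

Run Euclid on (289, 61):
289 = 4*61 + 45
61 = 1*45 + 16
45 = 2*16 + 13
16 = 1*13 + 3
13 = 4*3 + 1
3 = 3*1 + 0
The gcd is 1. Working backward:
1 = 13 − 4·3
1 = −4·16 + 5·13
1 = 5·45 − 14·16
1 = −14·61 + 19·45
1 = 19·289 − 90·61
Thus 61·(-90) ≡ 1 (mod 289); reducing, -90 mod 289 = 199.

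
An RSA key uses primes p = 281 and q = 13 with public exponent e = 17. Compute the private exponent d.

φ(n) = (p−1)(q−1) = 280·12 = 3360.
Need d with 17·d ≡ 1 (mod 3360). Apply the extended Euclidean algorithm:
3360 = 197*17 + 11
17 = 1*11 + 6
11 = 1*6 + 5
6 = 1*5 + 1
5 = 5*1 + 0
Back-substitute:
1 = 6 − 5
1 = −11 + 2·6
1 = 2·17 − 3·11
1 = −3·3360 + 593·17
So 17·593 ≡ 1 (mod 3360), hence d = 593.

593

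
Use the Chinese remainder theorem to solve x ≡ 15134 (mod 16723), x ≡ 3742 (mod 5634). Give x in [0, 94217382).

Write x = 15134 + 16723·k. Then 16723·k ≡ 3742 − 15134 ≡ 5510 (mod 5634).
Need 16723⁻¹ mod 5634. Extended Euclid on (5634, 5455):
5634 = 1×5455 + 179
5455 = 30×179 + 85
179 = 2×85 + 9
85 = 9×9 + 4
9 = 2×4 + 1
4 = 4×1 + 0
Back-substitute:
1 = 9 − 2·4
1 = −2·85 + 19·9
1 = 19·179 − 40·85
1 = −40·5455 + 1219·179
1 = 1219·5634 − 1259·5455
16723⁻¹ ≡ 4375 (mod 5634), so k ≡ 4375·5510 ≡ 3998 (mod 5634).
x = 15134 + 16723·3998 = 66873688.

66873688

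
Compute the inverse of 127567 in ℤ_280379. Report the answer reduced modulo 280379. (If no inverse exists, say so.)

no inverse exists

Compute gcd(127567, 280379):
280379 = 2×127567 + 25245
127567 = 5×25245 + 1342
25245 = 18×1342 + 1089
1342 = 1×1089 + 253
1089 = 4×253 + 77
253 = 3×77 + 22
77 = 3×22 + 11
22 = 2×11 + 0
The gcd is 11, not 1, hence no inverse exists.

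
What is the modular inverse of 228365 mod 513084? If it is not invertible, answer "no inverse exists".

Extended Euclidean algorithm:
513084 = 2*228365 + 56354
228365 = 4*56354 + 2949
56354 = 19*2949 + 323
2949 = 9*323 + 42
323 = 7*42 + 29
42 = 1*29 + 13
29 = 2*13 + 3
13 = 4*3 + 1
3 = 3*1 + 0
Since gcd(228365, 513084) = 1, back-substitute to write 1 as a combination:
1 = 13 − 4·3
1 = −4·29 + 9·13
1 = 9·42 − 13·29
1 = −13·323 + 100·42
1 = 100·2949 − 913·323
1 = −913·56354 + 17447·2949
1 = 17447·228365 − 70701·56354
1 = −70701·513084 + 158849·228365
So 228365·158849 ≡ 1 (mod 513084).

158849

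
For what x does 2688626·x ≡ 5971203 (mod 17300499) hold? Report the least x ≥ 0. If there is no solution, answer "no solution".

First find gcd(2688626, 17300499):
17300499 = 6×2688626 + 1168743
2688626 = 2×1168743 + 351140
1168743 = 3×351140 + 115323
351140 = 3×115323 + 5171
115323 = 22×5171 + 1561
5171 = 3×1561 + 488
1561 = 3×488 + 97
488 = 5×97 + 3
97 = 32×3 + 1
3 = 3×1 + 0
gcd = 1, so a unique solution mod 17300499 exists.
Back-substitute for the Bézout coefficients:
1 = 97 − 32·3
1 = −32·488 + 161·97
1 = 161·1561 − 515·488
1 = −515·5171 + 1706·1561
1 = 1706·115323 − 38047·5171
1 = −38047·351140 + 115847·115323
1 = 115847·1168743 − 385588·351140
1 = −385588·2688626 + 887023·1168743
1 = 887023·17300499 − 5707726·2688626
So 2688626·(-5707726) ≡ 1 (mod 17300499), giving 2688626⁻¹ ≡ 11592773.
x ≡ 2688626⁻¹·5971203 ≡ 11592773·5971203 ≡ 9716121 (mod 17300499).

9716121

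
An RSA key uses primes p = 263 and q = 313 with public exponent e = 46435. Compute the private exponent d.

16171

φ(n) = (p−1)(q−1) = 262·312 = 81744.
Need d with 46435·d ≡ 1 (mod 81744). Apply the extended Euclidean algorithm:
81744 = 1·46435 + 35309
46435 = 1·35309 + 11126
35309 = 3·11126 + 1931
11126 = 5·1931 + 1471
1931 = 1·1471 + 460
1471 = 3·460 + 91
460 = 5·91 + 5
91 = 18·5 + 1
5 = 5·1 + 0
Back-substitute:
1 = 91 − 18·5
1 = −18·460 + 91·91
1 = 91·1471 − 291·460
1 = −291·1931 + 382·1471
1 = 382·11126 − 2201·1931
1 = −2201·35309 + 6985·11126
1 = 6985·46435 − 9186·35309
1 = −9186·81744 + 16171·46435
So 46435·16171 ≡ 1 (mod 81744), hence d = 16171.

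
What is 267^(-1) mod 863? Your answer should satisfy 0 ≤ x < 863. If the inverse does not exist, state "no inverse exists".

682

Apply the Euclidean algorithm to 863 and 267:
863 = 3×267 + 62
267 = 4×62 + 19
62 = 3×19 + 5
19 = 3×5 + 4
5 = 1×4 + 1
4 = 4×1 + 0
gcd = 1, so the inverse exists. Back-substitute:
1 = 5 − 4
1 = −19 + 4·5
1 = 4·62 − 13·19
1 = −13·267 + 56·62
1 = 56·863 − 181·267
So 267·(-181) ≡ 1 (mod 863), and -181 ≡ 682 (mod 863).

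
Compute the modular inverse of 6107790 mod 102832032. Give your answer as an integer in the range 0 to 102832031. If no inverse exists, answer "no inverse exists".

Euclidean algorithm on 102832032, 6107790:
102832032 = 16·6107790 + 5107392
6107790 = 1·5107392 + 1000398
5107392 = 5·1000398 + 105402
1000398 = 9·105402 + 51780
105402 = 2·51780 + 1842
51780 = 28·1842 + 204
1842 = 9·204 + 6
204 = 34·6 + 0
The gcd is 6, not 1, hence no inverse exists.

no inverse exists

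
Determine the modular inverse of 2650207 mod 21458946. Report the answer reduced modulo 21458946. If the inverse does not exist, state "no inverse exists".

1269655

gcd(21458946, 2650207) by repeated division:
21458946 = 8*2650207 + 257290
2650207 = 10*257290 + 77307
257290 = 3*77307 + 25369
77307 = 3*25369 + 1200
25369 = 21*1200 + 169
1200 = 7*169 + 17
169 = 9*17 + 16
17 = 1*16 + 1
16 = 16*1 + 0
Since gcd(2650207, 21458946) = 1, back-substitute to write 1 as a combination:
1 = 17 − 16
1 = −169 + 10·17
1 = 10·1200 − 71·169
1 = −71·25369 + 1501·1200
1 = 1501·77307 − 4574·25369
1 = −4574·257290 + 15223·77307
1 = 15223·2650207 − 156804·257290
1 = −156804·21458946 + 1269655·2650207
So 2650207·1269655 ≡ 1 (mod 21458946).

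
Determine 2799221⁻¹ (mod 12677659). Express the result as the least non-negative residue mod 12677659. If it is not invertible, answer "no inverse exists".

1547757

Apply the Euclidean algorithm to 12677659 and 2799221:
12677659 = 4×2799221 + 1480775
2799221 = 1×1480775 + 1318446
1480775 = 1×1318446 + 162329
1318446 = 8×162329 + 19814
162329 = 8×19814 + 3817
19814 = 5×3817 + 729
3817 = 5×729 + 172
729 = 4×172 + 41
172 = 4×41 + 8
41 = 5×8 + 1
8 = 8×1 + 0
Since gcd(2799221, 12677659) = 1, back-substitute to write 1 as a combination:
1 = 41 − 5·8
1 = −5·172 + 21·41
1 = 21·729 − 89·172
1 = −89·3817 + 466·729
1 = 466·19814 − 2419·3817
1 = −2419·162329 + 19818·19814
1 = 19818·1318446 − 160963·162329
1 = −160963·1480775 + 180781·1318446
1 = 180781·2799221 − 341744·1480775
1 = −341744·12677659 + 1547757·2799221
So 2799221·1547757 ≡ 1 (mod 12677659).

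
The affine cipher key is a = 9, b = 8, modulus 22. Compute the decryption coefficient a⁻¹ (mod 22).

gcd(22, 9) by repeated division:
22 = 2·9 + 4
9 = 2·4 + 1
4 = 4·1 + 0
Since gcd(9, 22) = 1, back-substitute to write 1 as a combination:
1 = 9 − 2·4
1 = −2·22 + 5·9
So 9·5 ≡ 1 (mod 22).

5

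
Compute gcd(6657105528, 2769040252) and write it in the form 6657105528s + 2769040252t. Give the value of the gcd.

4

Euclidean algorithm:
6657105528 = 2×2769040252 + 1119025024
2769040252 = 2×1119025024 + 530990204
1119025024 = 2×530990204 + 57044616
530990204 = 9×57044616 + 17588660
57044616 = 3×17588660 + 4278636
17588660 = 4×4278636 + 474116
4278636 = 9×474116 + 11592
474116 = 40×11592 + 10436
11592 = 1×10436 + 1156
10436 = 9×1156 + 32
1156 = 36×32 + 4
32 = 8×4 + 0
gcd(6657105528, 2769040252) = 4.
Working backward:
4 = 1156 − 36·32
4 = −36·10436 + 325·1156
4 = 325·11592 − 361·10436
4 = −361·474116 + 14765·11592
4 = 14765·4278636 − 133246·474116
4 = −133246·17588660 + 547749·4278636
4 = 547749·57044616 − 1776493·17588660
4 = −1776493·530990204 + 16536186·57044616
4 = 16536186·1119025024 − 34848865·530990204
4 = −34848865·2769040252 + 86233916·1119025024
4 = 86233916·6657105528 − 207316697·2769040252
So 4 = (86233916)·6657105528 + (-207316697)·2769040252.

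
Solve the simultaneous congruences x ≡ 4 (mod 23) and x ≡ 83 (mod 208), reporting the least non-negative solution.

Write x = 4 + 23·k. Then 23·k ≡ 83 − 4 ≡ 79 (mod 208).
Need 23⁻¹ mod 208. Extended Euclid on (208, 23):
208 = 9×23 + 1
23 = 23×1 + 0
Back-substitute:
1 = 208 − 9·23
23⁻¹ ≡ 199 (mod 208), so k ≡ 199·79 ≡ 121 (mod 208).
x = 4 + 23·121 = 2787.

2787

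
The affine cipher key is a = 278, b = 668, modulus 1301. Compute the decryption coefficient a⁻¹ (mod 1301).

117

Extended Euclidean algorithm:
1301 = 4*278 + 189
278 = 1*189 + 89
189 = 2*89 + 11
89 = 8*11 + 1
11 = 11*1 + 0
Since gcd(278, 1301) = 1, back-substitute to write 1 as a combination:
1 = 89 − 8·11
1 = −8·189 + 17·89
1 = 17·278 − 25·189
1 = −25·1301 + 117·278
So 278·117 ≡ 1 (mod 1301).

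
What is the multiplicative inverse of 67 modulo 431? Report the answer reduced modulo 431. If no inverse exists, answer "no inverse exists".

Apply the Euclidean algorithm to 431 and 67:
431 = 6·67 + 29
67 = 2·29 + 9
29 = 3·9 + 2
9 = 4·2 + 1
2 = 2·1 + 0
gcd = 1, so the inverse exists. Back-substitute:
1 = 9 − 4·2
1 = −4·29 + 13·9
1 = 13·67 − 30·29
1 = −30·431 + 193·67
So 67·193 ≡ 1 (mod 431).

193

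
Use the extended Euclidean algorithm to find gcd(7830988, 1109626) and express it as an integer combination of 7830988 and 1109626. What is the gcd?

2

Apply Euclid's algorithm to 7830988 and 1109626:
7830988 = 7×1109626 + 63606
1109626 = 17×63606 + 28324
63606 = 2×28324 + 6958
28324 = 4×6958 + 492
6958 = 14×492 + 70
492 = 7×70 + 2
70 = 35×2 + 0
gcd(7830988, 1109626) = 2.
Express as a combination:
2 = 492 − 7·70
2 = −7·6958 + 99·492
2 = 99·28324 − 403·6958
2 = −403·63606 + 905·28324
2 = 905·1109626 − 15788·63606
2 = −15788·7830988 + 111421·1109626
So 2 = (-15788)·7830988 + (111421)·1109626.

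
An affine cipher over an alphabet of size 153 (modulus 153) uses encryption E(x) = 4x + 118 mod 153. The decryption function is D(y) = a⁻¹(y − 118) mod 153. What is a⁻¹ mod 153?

115

Run Euclid on (153, 4):
153 = 38×4 + 1
4 = 4×1 + 0
gcd = 1, so the inverse exists. Back-substitute:
1 = 153 − 38·4
Hence 4⁻¹ ≡ -38 ≡ 115 (mod 153).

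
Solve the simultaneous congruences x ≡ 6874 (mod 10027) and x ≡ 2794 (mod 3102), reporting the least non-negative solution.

10174252

Write x = 6874 + 10027·k. Then 10027·k ≡ 2794 − 6874 ≡ 2124 (mod 3102).
Need 10027⁻¹ mod 3102. Extended Euclid on (3102, 721):
3102 = 4·721 + 218
721 = 3·218 + 67
218 = 3·67 + 17
67 = 3·17 + 16
17 = 1·16 + 1
16 = 16·1 + 0
Back-substitute:
1 = 17 − 16
1 = −67 + 4·17
1 = 4·218 − 13·67
1 = −13·721 + 43·218
1 = 43·3102 − 185·721
10027⁻¹ ≡ 2917 (mod 3102), so k ≡ 2917·2124 ≡ 1014 (mod 3102).
x = 6874 + 10027·1014 = 10174252.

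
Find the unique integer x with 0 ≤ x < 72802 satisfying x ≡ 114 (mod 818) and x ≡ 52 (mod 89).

Write x = 114 + 818·k. Then 818·k ≡ 52 − 114 ≡ 27 (mod 89).
Need 818⁻¹ mod 89. Extended Euclid on (89, 17):
89 = 5·17 + 4
17 = 4·4 + 1
4 = 4·1 + 0
Back-substitute:
1 = 17 − 4·4
1 = −4·89 + 21·17
818⁻¹ ≡ 21 (mod 89), so k ≡ 21·27 ≡ 33 (mod 89).
x = 114 + 818·33 = 27108.

27108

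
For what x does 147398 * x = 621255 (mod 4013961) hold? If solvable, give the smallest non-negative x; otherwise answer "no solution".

First find gcd(147398, 4013961):
4013961 = 27×147398 + 34215
147398 = 4×34215 + 10538
34215 = 3×10538 + 2601
10538 = 4×2601 + 134
2601 = 19×134 + 55
134 = 2×55 + 24
55 = 2×24 + 7
24 = 3×7 + 3
7 = 2×3 + 1
3 = 3×1 + 0
gcd = 1, so a unique solution mod 4013961 exists.
Back-substitute for the Bézout coefficients:
1 = 7 − 2·3
1 = −2·24 + 7·7
1 = 7·55 − 16·24
1 = −16·134 + 39·55
1 = 39·2601 − 757·134
1 = −757·10538 + 3067·2601
1 = 3067·34215 − 9958·10538
1 = −9958·147398 + 42899·34215
1 = 42899·4013961 − 1168231·147398
So 147398·(-1168231) ≡ 1 (mod 4013961), giving 147398⁻¹ ≡ 2845730.
x ≡ 147398⁻¹·621255 ≡ 2845730·621255 ≡ 2966427 (mod 4013961).

2966427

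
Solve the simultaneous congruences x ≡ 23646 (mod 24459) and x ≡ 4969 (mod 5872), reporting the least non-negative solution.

Write x = 23646 + 24459·k. Then 24459·k ≡ 4969 − 23646 ≡ 4811 (mod 5872).
Need 24459⁻¹ mod 5872. Extended Euclid on (5872, 971):
5872 = 6*971 + 46
971 = 21*46 + 5
46 = 9*5 + 1
5 = 5*1 + 0
Back-substitute:
1 = 46 − 9·5
1 = −9·971 + 190·46
1 = 190·5872 − 1149·971
24459⁻¹ ≡ 4723 (mod 5872), so k ≡ 4723·4811 ≡ 3585 (mod 5872).
x = 23646 + 24459·3585 = 87709161.

87709161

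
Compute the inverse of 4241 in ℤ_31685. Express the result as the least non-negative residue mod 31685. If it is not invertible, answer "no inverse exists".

7501

Run Euclid on (31685, 4241):
31685 = 7*4241 + 1998
4241 = 2*1998 + 245
1998 = 8*245 + 38
245 = 6*38 + 17
38 = 2*17 + 4
17 = 4*4 + 1
4 = 4*1 + 0
gcd = 1, so the inverse exists. Back-substitute:
1 = 17 − 4·4
1 = −4·38 + 9·17
1 = 9·245 − 58·38
1 = −58·1998 + 473·245
1 = 473·4241 − 1004·1998
1 = −1004·31685 + 7501·4241
So 4241·7501 ≡ 1 (mod 31685).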